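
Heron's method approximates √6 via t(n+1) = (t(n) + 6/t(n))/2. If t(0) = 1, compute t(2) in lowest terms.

73/28

t(1) = (1 + 6/1)/2 = 7/2.
t(2) = (7/2 + 6/(7/2))/2 = 73/28.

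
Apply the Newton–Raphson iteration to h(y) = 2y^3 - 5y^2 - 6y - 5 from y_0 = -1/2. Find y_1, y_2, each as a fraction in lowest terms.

h'(y) = 6y^2 - 10y - 6.
h(-1/2) = -7/2, h'(-1/2) = 1/2, so y_1 = (-1/2) - (-7/2)/(1/2) = 13/2.
h(13/2) = 294, h'(13/2) = 365/2, so y_2 = (13/2) - 294/(365/2) = 3569/730.

y_1 = 13/2, y_2 = 3569/730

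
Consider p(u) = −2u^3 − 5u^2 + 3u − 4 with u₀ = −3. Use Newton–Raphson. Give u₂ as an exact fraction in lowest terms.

−768751/242361

p'(u) = −6u^2 − 10u + 3.
p(−3) = −4, p'(−3) = −21, so u₁ = (−3) − (−4)/(−21) = −67/21.
p(−67/21) = 4496/9261, p'(−67/21) = −3847/147, so u₂ = (−67/21) − (4496/9261)/(−3847/147) = −768751/242361.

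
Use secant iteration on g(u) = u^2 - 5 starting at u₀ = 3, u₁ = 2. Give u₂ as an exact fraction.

g(3) = 4, g(2) = -1. u₂ = 2 - (-1)·(2 - 3)/((-1) - 4) = 11/5.

11/5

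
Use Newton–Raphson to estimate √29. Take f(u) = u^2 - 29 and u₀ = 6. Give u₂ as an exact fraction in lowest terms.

f'(u) = 2u.
f(6) = 7, f'(6) = 12, so u₁ = 6 - 7/12 = 65/12.
f(65/12) = 49/144, f'(65/12) = 65/6, so u₂ = (65/12) - (49/144)/(65/6) = 8401/1560.

8401/1560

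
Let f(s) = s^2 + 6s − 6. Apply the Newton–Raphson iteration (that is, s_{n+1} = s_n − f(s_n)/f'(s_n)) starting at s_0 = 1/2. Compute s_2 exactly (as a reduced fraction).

f'(s) = 2s + 6.
f(1/2) = −11/4, f'(1/2) = 7, so s_1 = (1/2) − (−11/4)/7 = 25/28.
f(25/28) = 121/784, f'(25/28) = 109/14, so s_2 = (25/28) − (121/784)/(109/14) = 5329/6104.

5329/6104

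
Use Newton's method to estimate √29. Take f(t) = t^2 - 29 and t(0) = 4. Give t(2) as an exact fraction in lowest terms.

3881/720

f'(t) = 2t.
f(4) = -13, f'(4) = 8, so t(1) = 4 - (-13)/8 = 45/8.
f(45/8) = 169/64, f'(45/8) = 45/4, so t(2) = (45/8) - (169/64)/(45/4) = 3881/720.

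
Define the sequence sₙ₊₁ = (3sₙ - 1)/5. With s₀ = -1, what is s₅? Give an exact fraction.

-1684/3125

s₁ = (3·(-1) - 1)/5 = -4/5.
s₂ = (3·(-4/5) - 1)/5 = -17/25.
s₃ = (3·(-17/25) - 1)/5 = -76/125.
s₄ = (3·(-76/125) - 1)/5 = -353/625.
s₅ = (3·(-353/625) - 1)/5 = -1684/3125.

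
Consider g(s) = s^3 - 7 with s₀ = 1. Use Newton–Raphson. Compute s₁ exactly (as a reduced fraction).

3

g'(s) = 3s^2.
g(1) = -6, g'(1) = 3, so s₁ = 1 - (-6)/3 = 3.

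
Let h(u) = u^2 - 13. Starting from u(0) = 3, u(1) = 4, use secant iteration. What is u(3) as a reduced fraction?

191/53

h(3) = -4, h(4) = 3. u(2) = 4 - 3·(4 - 3)/(3 - (-4)) = 25/7.
h(4) = 3, h(25/7) = -12/49. u(3) = (25/7) - (-12/49)·((25/7) - 4)/((-12/49) - 3) = 191/53.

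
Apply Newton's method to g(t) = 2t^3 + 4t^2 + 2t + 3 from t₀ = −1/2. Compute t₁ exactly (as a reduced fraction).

g'(t) = 6t^2 + 8t + 2.
g(−1/2) = 11/4, g'(−1/2) = −1/2, so t₁ = (−1/2) − (11/4)/(−1/2) = 5.

5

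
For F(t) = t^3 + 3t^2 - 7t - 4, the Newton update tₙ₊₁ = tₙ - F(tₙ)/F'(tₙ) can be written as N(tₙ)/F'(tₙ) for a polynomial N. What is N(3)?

F'(t) = 3t^2 + 6t - 7.
N(t) = t·F'(t) - F(t) = t·(3t^2 + 6t - 7) - (t^3 + 3t^2 - 7t - 4) = 2t^3 + 3t^2 + 4.
N(3) = 85.

85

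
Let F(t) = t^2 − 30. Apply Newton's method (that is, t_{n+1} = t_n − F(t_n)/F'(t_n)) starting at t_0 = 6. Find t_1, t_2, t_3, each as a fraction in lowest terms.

t_1 = 11/2, t_2 = 241/44, t_3 = 116161/21208

F'(t) = 2t.
F(6) = 6, F'(6) = 12, so t_1 = 6 − 6/12 = 11/2.
F(11/2) = 1/4, F'(11/2) = 11, so t_2 = (11/2) − (1/4)/11 = 241/44.
F(241/44) = 1/1936, F'(241/44) = 241/22, so t_3 = (241/44) − (1/1936)/(241/22) = 116161/21208.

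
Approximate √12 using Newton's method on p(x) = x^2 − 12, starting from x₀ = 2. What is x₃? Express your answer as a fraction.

p'(x) = 2x.
p(2) = −8, p'(2) = 4, so x₁ = 2 − (−8)/4 = 4.
p(4) = 4, p'(4) = 8, so x₂ = 4 − 4/8 = 7/2.
p(7/2) = 1/4, p'(7/2) = 7, so x₃ = (7/2) − (1/4)/7 = 97/28.

97/28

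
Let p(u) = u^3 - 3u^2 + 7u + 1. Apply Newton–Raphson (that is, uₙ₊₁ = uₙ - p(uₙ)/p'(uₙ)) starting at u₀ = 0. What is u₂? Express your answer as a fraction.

p'(u) = 3u^2 - 6u + 7.
p(0) = 1, p'(0) = 7, so u₁ = 0 - 1/7 = -1/7.
p(-1/7) = -22/343, p'(-1/7) = 388/49, so u₂ = (-1/7) - (-22/343)/(388/49) = -183/1358.

-183/1358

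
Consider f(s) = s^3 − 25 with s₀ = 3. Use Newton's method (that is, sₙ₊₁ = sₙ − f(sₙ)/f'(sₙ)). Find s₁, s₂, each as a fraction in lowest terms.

f'(s) = 3s^2.
f(3) = 2, f'(3) = 27, so s₁ = 3 − 2/27 = 79/27.
f(79/27) = 964/19683, f'(79/27) = 6241/243, so s₂ = (79/27) − (964/19683)/(6241/243) = 1478153/505521.

s₁ = 79/27, s₂ = 1478153/505521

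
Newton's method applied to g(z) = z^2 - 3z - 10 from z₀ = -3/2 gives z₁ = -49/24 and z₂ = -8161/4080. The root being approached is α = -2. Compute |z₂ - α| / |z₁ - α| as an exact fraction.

z₁ - α = -49/24 - (-2) = -49/24 + 2 = -1/24, so |z₁ - α| = 1/24.
z₂ - α = -8161/4080 - (-2) = -8161/4080 + 2 = -1/4080, so |z₂ - α| = 1/4080.
Ratio = (1/4080) / (1/24) = 1/170.

1/170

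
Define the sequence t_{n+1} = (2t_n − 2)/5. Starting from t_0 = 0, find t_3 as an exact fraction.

t_1 = (2·0 − 2)/5 = −2/5.
t_2 = (2·(−2/5) − 2)/5 = −14/25.
t_3 = (2·(−14/25) − 2)/5 = −78/125.

−78/125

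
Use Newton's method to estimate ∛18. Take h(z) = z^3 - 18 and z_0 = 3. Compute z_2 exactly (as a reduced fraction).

h'(z) = 3z^2.
h(3) = 9, h'(3) = 27, so z_1 = 3 - 9/27 = 8/3.
h(8/3) = 26/27, h'(8/3) = 64/3, so z_2 = (8/3) - (26/27)/(64/3) = 755/288.

755/288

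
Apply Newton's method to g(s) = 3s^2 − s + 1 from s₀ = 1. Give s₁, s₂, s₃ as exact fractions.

s₁ = 2/5, s₂ = −13/35, s₃ = 718/3955

g'(s) = 6s − 1.
g(1) = 3, g'(1) = 5, so s₁ = 1 − 3/5 = 2/5.
g(2/5) = 27/25, g'(2/5) = 7/5, so s₂ = (2/5) − (27/25)/(7/5) = −13/35.
g(−13/35) = 2187/1225, g'(−13/35) = −113/35, so s₃ = (−13/35) − (2187/1225)/(−113/35) = 718/3955.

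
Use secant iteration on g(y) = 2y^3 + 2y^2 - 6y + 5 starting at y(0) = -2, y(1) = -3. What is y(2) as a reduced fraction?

g(-2) = 9, g(-3) = -13. y(2) = (-3) - (-13)·((-3) - (-2))/((-13) - 9) = -53/22.

-53/22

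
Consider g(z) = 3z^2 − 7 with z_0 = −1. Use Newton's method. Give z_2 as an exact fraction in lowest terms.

−23/15

g'(z) = 6z.
g(−1) = −4, g'(−1) = −6, so z_1 = (−1) − (−4)/(−6) = −5/3.
g(−5/3) = 4/3, g'(−5/3) = −10, so z_2 = (−5/3) − (4/3)/(−10) = −23/15.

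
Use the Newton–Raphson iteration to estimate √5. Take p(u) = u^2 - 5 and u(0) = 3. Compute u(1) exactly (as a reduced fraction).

7/3

p'(u) = 2u.
p(3) = 4, p'(3) = 6, so u(1) = 3 - 4/6 = 7/3.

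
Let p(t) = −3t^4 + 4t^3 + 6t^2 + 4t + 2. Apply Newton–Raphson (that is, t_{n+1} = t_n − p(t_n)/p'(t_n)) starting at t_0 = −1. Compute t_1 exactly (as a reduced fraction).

−13/16

p'(t) = −12t^3 + 12t^2 + 12t + 4.
p(−1) = −3, p'(−1) = 16, so t_1 = (−1) − (−3)/16 = −13/16.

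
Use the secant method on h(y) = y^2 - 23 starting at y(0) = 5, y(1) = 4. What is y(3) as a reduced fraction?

379/79

h(5) = 2, h(4) = -7. y(2) = 4 - (-7)·(4 - 5)/((-7) - 2) = 43/9.
h(4) = -7, h(43/9) = -14/81. y(3) = (43/9) - (-14/81)·((43/9) - 4)/((-14/81) - (-7)) = 379/79.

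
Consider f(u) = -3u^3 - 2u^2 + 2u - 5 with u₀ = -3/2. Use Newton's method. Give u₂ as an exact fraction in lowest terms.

f'(u) = -9u^2 - 4u + 2.
f(-3/2) = -19/8, f'(-3/2) = -49/4, so u₁ = (-3/2) - (-19/8)/(-49/4) = -83/49.
f(-83/49) = 53428/117649, f'(-83/49) = -40931/2401, so u₂ = (-83/49) - (53428/117649)/(-40931/2401) = -3343845/2005619.

-3343845/2005619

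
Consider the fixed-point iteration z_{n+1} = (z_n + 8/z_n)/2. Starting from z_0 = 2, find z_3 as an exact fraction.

z_1 = (2 + 8/2)/2 = 3.
z_2 = (3 + 8/3)/2 = 17/6.
z_3 = (17/6 + 8/(17/6))/2 = 577/204.

577/204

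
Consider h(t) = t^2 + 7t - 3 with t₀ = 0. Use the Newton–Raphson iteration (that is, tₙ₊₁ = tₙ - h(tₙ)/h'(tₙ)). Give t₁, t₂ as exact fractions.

h'(t) = 2t + 7.
h(0) = -3, h'(0) = 7, so t₁ = 0 - (-3)/7 = 3/7.
h(3/7) = 9/49, h'(3/7) = 55/7, so t₂ = (3/7) - (9/49)/(55/7) = 156/385.

t₁ = 3/7, t₂ = 156/385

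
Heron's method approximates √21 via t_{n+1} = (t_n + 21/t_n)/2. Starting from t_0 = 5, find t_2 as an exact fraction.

t_1 = (5 + 21/5)/2 = 23/5.
t_2 = (23/5 + 21/(23/5))/2 = 527/115.

527/115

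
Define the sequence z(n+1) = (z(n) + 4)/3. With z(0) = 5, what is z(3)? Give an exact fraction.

z(1) = (5 + 4)/3 = 3.
z(2) = (3 + 4)/3 = 7/3.
z(3) = ((7/3) + 4)/3 = 19/9.

19/9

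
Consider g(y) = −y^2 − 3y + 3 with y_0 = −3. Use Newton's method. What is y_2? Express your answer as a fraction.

−19/5

g'(y) = −2y − 3.
g(−3) = 3, g'(−3) = 3, so y_1 = (−3) − 3/3 = −4.
g(−4) = −1, g'(−4) = 5, so y_2 = (−4) − (−1)/5 = −19/5.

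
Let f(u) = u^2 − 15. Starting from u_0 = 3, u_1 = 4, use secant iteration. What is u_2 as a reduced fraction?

27/7

f(3) = −6, f(4) = 1. u_2 = 4 − 1·(4 − 3)/(1 − (−6)) = 27/7.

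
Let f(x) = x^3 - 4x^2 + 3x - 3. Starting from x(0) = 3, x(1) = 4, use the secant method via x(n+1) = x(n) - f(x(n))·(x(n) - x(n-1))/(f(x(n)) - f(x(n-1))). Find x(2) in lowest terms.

f(3) = -3, f(4) = 9. x(2) = 4 - 9·(4 - 3)/(9 - (-3)) = 13/4.

13/4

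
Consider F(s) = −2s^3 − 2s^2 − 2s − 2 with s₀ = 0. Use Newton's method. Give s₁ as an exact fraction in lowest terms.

F'(s) = −6s^2 − 4s − 2.
F(0) = −2, F'(0) = −2, so s₁ = 0 − (−2)/(−2) = −1.

−1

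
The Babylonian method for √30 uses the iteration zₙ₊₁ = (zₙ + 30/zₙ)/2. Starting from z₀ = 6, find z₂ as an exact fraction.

241/44

z₁ = (6 + 30/6)/2 = 11/2.
z₂ = (11/2 + 30/(11/2))/2 = 241/44.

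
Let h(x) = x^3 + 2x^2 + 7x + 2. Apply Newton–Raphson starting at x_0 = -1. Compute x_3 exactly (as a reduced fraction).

-496441/1607931

h'(x) = 3x^2 + 4x + 7.
h(-1) = -4, h'(-1) = 6, so x_1 = (-1) - (-4)/6 = -1/3.
h(-1/3) = -4/27, h'(-1/3) = 6, so x_2 = (-1/3) - (-4/27)/6 = -25/81.
h(-25/81) = 332/531441, h'(-25/81) = 13234/2187, so x_3 = (-25/81) - (332/531441)/(13234/2187) = -496441/1607931.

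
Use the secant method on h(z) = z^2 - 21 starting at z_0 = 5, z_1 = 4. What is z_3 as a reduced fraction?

353/77

h(5) = 4, h(4) = -5. z_2 = 4 - (-5)·(4 - 5)/((-5) - 4) = 41/9.
h(4) = -5, h(41/9) = -20/81. z_3 = (41/9) - (-20/81)·((41/9) - 4)/((-20/81) - (-5)) = 353/77.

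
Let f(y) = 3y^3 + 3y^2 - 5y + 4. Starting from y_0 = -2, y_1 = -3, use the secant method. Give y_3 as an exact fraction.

-108076/51997

f(-2) = 2, f(-3) = -35. y_2 = (-3) - (-35)·((-3) - (-2))/((-35) - 2) = -76/37.
f(-3) = -35, f(-76/37) = 47040/50653. y_3 = (-76/37) - (47040/50653)·((-76/37) - (-3))/((47040/50653) - (-35)) = -108076/51997.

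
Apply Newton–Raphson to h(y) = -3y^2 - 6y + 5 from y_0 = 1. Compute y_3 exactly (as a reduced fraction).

1861/2940

h'(y) = -6y - 6.
h(1) = -4, h'(1) = -12, so y_1 = 1 - (-4)/(-12) = 2/3.
h(2/3) = -1/3, h'(2/3) = -10, so y_2 = (2/3) - (-1/3)/(-10) = 19/30.
h(19/30) = -1/300, h'(19/30) = -49/5, so y_3 = (19/30) - (-1/300)/(-49/5) = 1861/2940.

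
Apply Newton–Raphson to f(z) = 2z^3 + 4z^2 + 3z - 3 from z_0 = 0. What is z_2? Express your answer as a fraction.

11/17

f'(z) = 6z^2 + 8z + 3.
f(0) = -3, f'(0) = 3, so z_1 = 0 - (-3)/3 = 1.
f(1) = 6, f'(1) = 17, so z_2 = 1 - 6/17 = 11/17.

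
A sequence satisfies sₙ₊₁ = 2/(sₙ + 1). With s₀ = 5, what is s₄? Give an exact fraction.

10/9

s₁ = 2/(5 + 1) = 1/3.
s₂ = 2/(1/3 + 1) = 3/2.
s₃ = 2/(3/2 + 1) = 4/5.
s₄ = 2/(4/5 + 1) = 10/9.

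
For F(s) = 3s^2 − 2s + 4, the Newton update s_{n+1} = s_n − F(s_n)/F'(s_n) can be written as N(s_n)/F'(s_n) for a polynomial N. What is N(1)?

F'(s) = 6s − 2.
N(s) = s·F'(s) − F(s) = s·(6s − 2) − (3s^2 − 2s + 4) = 3s^2 − 4.
N(1) = −1.

−1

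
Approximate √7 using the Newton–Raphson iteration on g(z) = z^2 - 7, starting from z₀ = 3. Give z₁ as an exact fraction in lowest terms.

8/3

g'(z) = 2z.
g(3) = 2, g'(3) = 6, so z₁ = 3 - 2/6 = 8/3.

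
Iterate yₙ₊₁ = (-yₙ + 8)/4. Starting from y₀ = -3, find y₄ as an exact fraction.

y₁ = (-(-3) + 8)/4 = 11/4.
y₂ = (-(11/4) + 8)/4 = 21/16.
y₃ = (-(21/16) + 8)/4 = 107/64.
y₄ = (-(107/64) + 8)/4 = 405/256.

405/256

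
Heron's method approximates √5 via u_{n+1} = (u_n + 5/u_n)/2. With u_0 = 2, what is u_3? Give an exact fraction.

51841/23184

u_1 = (2 + 5/2)/2 = 9/4.
u_2 = (9/4 + 5/(9/4))/2 = 161/72.
u_3 = (161/72 + 5/(161/72))/2 = 51841/23184.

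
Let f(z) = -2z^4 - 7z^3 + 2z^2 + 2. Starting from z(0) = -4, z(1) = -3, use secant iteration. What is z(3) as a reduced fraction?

f(-4) = -30, f(-3) = 47. z(2) = (-3) - 47·((-3) - (-4))/(47 - (-30)) = -278/77.
f(-3) = 47, f(-278/77) = 621495570/35153041. z(3) = (-278/77) - (621495570/35153041)·((-278/77) - (-3))/((621495570/35153041) - 47) = -87246244/21929731.

-87246244/21929731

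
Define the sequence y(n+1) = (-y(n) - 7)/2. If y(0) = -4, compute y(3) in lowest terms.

-17/8

y(1) = (-(-4) - 7)/2 = -3/2.
y(2) = (-(-3/2) - 7)/2 = -11/4.
y(3) = (-(-11/4) - 7)/2 = -17/8.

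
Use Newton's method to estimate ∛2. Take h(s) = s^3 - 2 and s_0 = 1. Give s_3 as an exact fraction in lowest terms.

h'(s) = 3s^2.
h(1) = -1, h'(1) = 3, so s_1 = 1 - (-1)/3 = 4/3.
h(4/3) = 10/27, h'(4/3) = 16/3, so s_2 = (4/3) - (10/27)/(16/3) = 91/72.
h(91/72) = 7075/373248, h'(91/72) = 8281/1728, so s_3 = (91/72) - (7075/373248)/(8281/1728) = 1126819/894348.

1126819/894348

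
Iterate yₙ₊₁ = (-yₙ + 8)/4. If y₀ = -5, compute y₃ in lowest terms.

y₁ = (-(-5) + 8)/4 = 13/4.
y₂ = (-(13/4) + 8)/4 = 19/16.
y₃ = (-(19/16) + 8)/4 = 109/64.

109/64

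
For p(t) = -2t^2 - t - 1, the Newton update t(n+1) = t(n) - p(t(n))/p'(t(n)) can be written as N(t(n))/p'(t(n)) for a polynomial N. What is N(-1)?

p'(t) = -4t - 1.
N(t) = t·p'(t) - p(t) = t·(-4t - 1) - (-2t^2 - t - 1) = -2t^2 + 1.
N(-1) = -1.

-1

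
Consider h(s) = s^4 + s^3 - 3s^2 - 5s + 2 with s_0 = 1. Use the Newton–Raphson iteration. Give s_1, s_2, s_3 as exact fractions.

h'(s) = 4s^3 + 3s^2 - 6s - 5.
h(1) = -4, h'(1) = -4, so s_1 = 1 - (-4)/(-4) = 0.
h(0) = 2, h'(0) = -5, so s_2 = 0 - 2/(-5) = 2/5.
h(2/5) = -244/625, h'(2/5) = -833/125, so s_3 = (2/5) - (-244/625)/(-833/125) = 1422/4165.

s_1 = 0, s_2 = 2/5, s_3 = 1422/4165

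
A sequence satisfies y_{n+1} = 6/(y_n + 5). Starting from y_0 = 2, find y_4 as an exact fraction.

1482/1481

y_1 = 6/(2 + 5) = 6/7.
y_2 = 6/(6/7 + 5) = 42/41.
y_3 = 6/(42/41 + 5) = 246/247.
y_4 = 6/(246/247 + 5) = 1482/1481.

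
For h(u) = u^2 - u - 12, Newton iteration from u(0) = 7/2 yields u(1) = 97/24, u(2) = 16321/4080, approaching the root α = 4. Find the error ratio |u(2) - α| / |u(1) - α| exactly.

u(1) - α = 97/24 - 4 = 1/24, so |u(1) - α| = 1/24.
u(2) - α = 16321/4080 - 4 = 1/4080, so |u(2) - α| = 1/4080.
Ratio = (1/4080) / (1/24) = 1/170.

1/170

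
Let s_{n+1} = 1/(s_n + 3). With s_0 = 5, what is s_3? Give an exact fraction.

25/83

s_1 = 1/(5 + 3) = 1/8.
s_2 = 1/(1/8 + 3) = 8/25.
s_3 = 1/(8/25 + 3) = 25/83.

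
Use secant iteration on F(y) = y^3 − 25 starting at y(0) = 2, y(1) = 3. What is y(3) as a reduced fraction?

27505/9409

F(2) = −17, F(3) = 2. y(2) = 3 − 2·(3 − 2)/(2 − (−17)) = 55/19.
F(3) = 2, F(55/19) = −5100/6859. y(3) = (55/19) − (−5100/6859)·((55/19) − 3)/((−5100/6859) − 2) = 27505/9409.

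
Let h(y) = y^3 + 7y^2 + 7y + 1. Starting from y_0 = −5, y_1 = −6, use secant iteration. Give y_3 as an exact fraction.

−73041/12541

h(−5) = 16, h(−6) = −5. y_2 = (−6) − (−5)·((−6) − (−5))/((−5) − 16) = −121/21.
h(−6) = −5, h(−121/21) = 16400/9261. y_3 = (−121/21) − (16400/9261)·((−121/21) − (−6))/((16400/9261) − (−5)) = −73041/12541.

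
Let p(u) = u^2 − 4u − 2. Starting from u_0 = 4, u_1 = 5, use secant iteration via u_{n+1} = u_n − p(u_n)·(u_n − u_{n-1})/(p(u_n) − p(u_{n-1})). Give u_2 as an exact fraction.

p(4) = −2, p(5) = 3. u_2 = 5 − 3·(5 − 4)/(3 − (−2)) = 22/5.

22/5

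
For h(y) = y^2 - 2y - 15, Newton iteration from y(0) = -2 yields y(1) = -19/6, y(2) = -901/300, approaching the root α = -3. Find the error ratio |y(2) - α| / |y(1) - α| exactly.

y(1) - α = -19/6 - (-3) = -19/6 + 3 = -1/6, so |y(1) - α| = 1/6.
y(2) - α = -901/300 - (-3) = -901/300 + 3 = -1/300, so |y(2) - α| = 1/300.
Ratio = (1/300) / (1/6) = 1/50.

1/50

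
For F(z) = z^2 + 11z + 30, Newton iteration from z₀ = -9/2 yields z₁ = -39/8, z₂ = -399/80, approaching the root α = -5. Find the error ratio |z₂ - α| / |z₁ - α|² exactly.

z₁ - α = -39/8 - (-5) = -39/8 + 5 = 1/8, so |z₁ - α| = 1/8.
z₂ - α = -399/80 - (-5) = -399/80 + 5 = 1/80, so |z₂ - α| = 1/80.
|z₁ - α|² = 1/64.
Ratio = (1/80) / (1/64) = 4/5.

4/5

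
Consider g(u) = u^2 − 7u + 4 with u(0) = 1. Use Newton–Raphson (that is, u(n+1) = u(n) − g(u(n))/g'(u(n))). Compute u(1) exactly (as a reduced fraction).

3/5

g'(u) = 2u − 7.
g(1) = −2, g'(1) = −5, so u(1) = 1 − (−2)/(−5) = 3/5.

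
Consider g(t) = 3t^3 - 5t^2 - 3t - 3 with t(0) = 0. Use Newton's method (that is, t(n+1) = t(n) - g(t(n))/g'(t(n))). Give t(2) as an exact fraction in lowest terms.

-1/2

g'(t) = 9t^2 - 10t - 3.
g(0) = -3, g'(0) = -3, so t(1) = 0 - (-3)/(-3) = -1.
g(-1) = -8, g'(-1) = 16, so t(2) = (-1) - (-8)/16 = -1/2.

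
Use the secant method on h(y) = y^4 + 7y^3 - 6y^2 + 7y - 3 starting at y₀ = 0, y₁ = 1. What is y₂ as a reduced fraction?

h(0) = -3, h(1) = 6. y₂ = 1 - 6·(1 - 0)/(6 - (-3)) = 1/3.

1/3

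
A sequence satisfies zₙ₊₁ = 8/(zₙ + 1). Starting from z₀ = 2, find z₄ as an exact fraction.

280/123

z₁ = 8/(2 + 1) = 8/3.
z₂ = 8/(8/3 + 1) = 24/11.
z₃ = 8/(24/11 + 1) = 88/35.
z₄ = 8/(88/35 + 1) = 280/123.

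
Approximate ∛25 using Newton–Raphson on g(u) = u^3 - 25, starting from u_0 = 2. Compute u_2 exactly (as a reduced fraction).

90521/30258

g'(u) = 3u^2.
g(2) = -17, g'(2) = 12, so u_1 = 2 - (-17)/12 = 41/12.
g(41/12) = 25721/1728, g'(41/12) = 1681/48, so u_2 = (41/12) - (25721/1728)/(1681/48) = 90521/30258.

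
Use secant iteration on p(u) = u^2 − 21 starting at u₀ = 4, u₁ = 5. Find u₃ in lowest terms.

197/43

p(4) = −5, p(5) = 4. u₂ = 5 − 4·(5 − 4)/(4 − (−5)) = 41/9.
p(5) = 4, p(41/9) = −20/81. u₃ = (41/9) − (−20/81)·((41/9) − 5)/((−20/81) − 4) = 197/43.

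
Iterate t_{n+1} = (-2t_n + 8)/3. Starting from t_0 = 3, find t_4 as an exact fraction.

152/81

t_1 = (-2·3 + 8)/3 = 2/3.
t_2 = (-2·(2/3) + 8)/3 = 20/9.
t_3 = (-2·(20/9) + 8)/3 = 32/27.
t_4 = (-2·(32/27) + 8)/3 = 152/81.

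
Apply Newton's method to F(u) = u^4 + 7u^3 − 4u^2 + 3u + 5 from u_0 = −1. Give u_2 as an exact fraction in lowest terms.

F'(u) = 4u^3 + 21u^2 − 8u + 3.
F(−1) = −8, F'(−1) = 28, so u_1 = (−1) − (−8)/28 = −5/7.
F(−5/7) = −3540/2401, F'(−5/7) = 6164/343, so u_2 = (−5/7) − (−3540/2401)/(6164/343) = −6820/10787.

−6820/10787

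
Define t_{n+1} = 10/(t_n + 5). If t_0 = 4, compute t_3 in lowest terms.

110/73

t_1 = 10/(4 + 5) = 10/9.
t_2 = 10/(10/9 + 5) = 18/11.
t_3 = 10/(18/11 + 5) = 110/73.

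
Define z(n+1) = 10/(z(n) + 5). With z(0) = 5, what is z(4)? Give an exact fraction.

20/13

z(1) = 10/(5 + 5) = 1.
z(2) = 10/(1 + 5) = 5/3.
z(3) = 10/(5/3 + 5) = 3/2.
z(4) = 10/(3/2 + 5) = 20/13.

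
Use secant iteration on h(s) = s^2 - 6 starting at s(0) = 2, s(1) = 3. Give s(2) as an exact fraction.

h(2) = -2, h(3) = 3. s(2) = 3 - 3·(3 - 2)/(3 - (-2)) = 12/5.

12/5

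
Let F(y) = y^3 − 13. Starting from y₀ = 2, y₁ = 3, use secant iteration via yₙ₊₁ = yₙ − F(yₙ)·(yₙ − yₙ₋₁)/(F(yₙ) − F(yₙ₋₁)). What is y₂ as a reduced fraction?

F(2) = −5, F(3) = 14. y₂ = 3 − 14·(3 − 2)/(14 − (−5)) = 43/19.

43/19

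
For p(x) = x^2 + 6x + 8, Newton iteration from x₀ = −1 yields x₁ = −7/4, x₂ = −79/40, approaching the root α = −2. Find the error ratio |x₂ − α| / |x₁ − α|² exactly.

x₁ − α = −7/4 − (−2) = −7/4 + 2 = 1/4, so |x₁ − α| = 1/4.
x₂ − α = −79/40 − (−2) = −79/40 + 2 = 1/40, so |x₂ − α| = 1/40.
|x₁ − α|² = 1/16.
Ratio = (1/40) / (1/16) = 2/5.

2/5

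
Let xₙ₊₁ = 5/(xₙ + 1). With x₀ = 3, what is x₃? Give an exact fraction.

x₁ = 5/(3 + 1) = 5/4.
x₂ = 5/(5/4 + 1) = 20/9.
x₃ = 5/(20/9 + 1) = 45/29.

45/29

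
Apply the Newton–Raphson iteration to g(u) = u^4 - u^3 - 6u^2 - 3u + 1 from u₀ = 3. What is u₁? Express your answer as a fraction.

g'(u) = 4u^3 - 3u^2 - 12u - 3.
g(3) = -8, g'(3) = 42, so u₁ = 3 - (-8)/42 = 67/21.

67/21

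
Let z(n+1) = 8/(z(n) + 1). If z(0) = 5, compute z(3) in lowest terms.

z(1) = 8/(5 + 1) = 4/3.
z(2) = 8/(4/3 + 1) = 24/7.
z(3) = 8/(24/7 + 1) = 56/31.

56/31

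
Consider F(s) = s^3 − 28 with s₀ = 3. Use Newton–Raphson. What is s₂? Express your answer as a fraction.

413465/136161

F'(s) = 3s^2.
F(3) = −1, F'(3) = 27, so s₁ = 3 − (−1)/27 = 82/27.
F(82/27) = 244/19683, F'(82/27) = 6724/243, so s₂ = (82/27) − (244/19683)/(6724/243) = 413465/136161.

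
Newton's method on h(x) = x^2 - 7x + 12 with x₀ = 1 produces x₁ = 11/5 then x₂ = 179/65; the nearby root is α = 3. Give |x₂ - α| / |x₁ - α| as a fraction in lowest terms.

4/13

x₁ - α = 11/5 - 3 = -4/5, so |x₁ - α| = 4/5.
x₂ - α = 179/65 - 3 = -16/65, so |x₂ - α| = 16/65.
Ratio = (16/65) / (4/5) = 4/13.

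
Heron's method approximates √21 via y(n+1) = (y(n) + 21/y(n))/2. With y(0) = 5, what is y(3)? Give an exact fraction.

y(1) = (5 + 21/5)/2 = 23/5.
y(2) = (23/5 + 21/(23/5))/2 = 527/115.
y(3) = (527/115 + 21/(527/115))/2 = 277727/60605.

277727/60605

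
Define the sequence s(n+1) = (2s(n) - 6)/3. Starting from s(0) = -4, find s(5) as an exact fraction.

s(1) = (2·(-4) - 6)/3 = -14/3.
s(2) = (2·(-14/3) - 6)/3 = -46/9.
s(3) = (2·(-46/9) - 6)/3 = -146/27.
s(4) = (2·(-146/27) - 6)/3 = -454/81.
s(5) = (2·(-454/81) - 6)/3 = -1394/243.

-1394/243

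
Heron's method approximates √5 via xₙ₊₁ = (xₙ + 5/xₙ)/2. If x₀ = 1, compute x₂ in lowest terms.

7/3

x₁ = (1 + 5/1)/2 = 3.
x₂ = (3 + 5/3)/2 = 7/3.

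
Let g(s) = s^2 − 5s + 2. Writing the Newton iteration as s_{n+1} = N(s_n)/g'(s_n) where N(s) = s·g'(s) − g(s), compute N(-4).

g'(s) = 2s − 5.
N(s) = s·g'(s) − g(s) = s·(2s − 5) − (s^2 − 5s + 2) = s^2 − 2.
N(-4) = 14.

14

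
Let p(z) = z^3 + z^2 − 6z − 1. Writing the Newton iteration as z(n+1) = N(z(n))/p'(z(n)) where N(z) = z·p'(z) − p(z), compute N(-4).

p'(z) = 3z^2 + 2z − 6.
N(z) = z·p'(z) − p(z) = z·(3z^2 + 2z − 6) − (z^3 + z^2 − 6z − 1) = 2z^3 + z^2 + 1.
N(-4) = −111.

−111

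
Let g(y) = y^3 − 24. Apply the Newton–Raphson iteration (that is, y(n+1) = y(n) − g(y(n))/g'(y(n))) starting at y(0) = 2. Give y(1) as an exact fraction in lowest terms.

10/3

g'(y) = 3y^2.
g(2) = −16, g'(2) = 12, so y(1) = 2 − (−16)/12 = 10/3.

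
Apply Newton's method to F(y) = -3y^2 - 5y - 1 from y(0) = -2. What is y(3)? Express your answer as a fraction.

-248699/173383

F'(y) = -6y - 5.
F(-2) = -3, F'(-2) = 7, so y(1) = (-2) - (-3)/7 = -11/7.
F(-11/7) = -27/49, F'(-11/7) = 31/7, so y(2) = (-11/7) - (-27/49)/(31/7) = -314/217.
F(-314/217) = -2187/47089, F'(-314/217) = 799/217, so y(3) = (-314/217) - (-2187/47089)/(799/217) = -248699/173383.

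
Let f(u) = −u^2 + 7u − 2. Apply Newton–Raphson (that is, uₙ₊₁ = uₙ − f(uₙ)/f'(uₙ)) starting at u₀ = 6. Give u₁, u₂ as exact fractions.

f'(u) = −2u + 7.
f(6) = 4, f'(6) = −5, so u₁ = 6 − 4/(−5) = 34/5.
f(34/5) = −16/25, f'(34/5) = −33/5, so u₂ = (34/5) − (−16/25)/(−33/5) = 1106/165.

u₁ = 34/5, u₂ = 1106/165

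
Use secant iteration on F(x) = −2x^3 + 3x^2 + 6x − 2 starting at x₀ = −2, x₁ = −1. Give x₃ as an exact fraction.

F(−2) = 14, F(−1) = −3. x₂ = (−1) − (−3)·((−1) − (−2))/((−3) − 14) = −20/17.
F(−1) = −3, F(−20/17) = −8106/4913. x₃ = (−20/17) − (−8106/4913)·((−20/17) − (−1))/((−8106/4913) − (−3)) = −1026/737.

−1026/737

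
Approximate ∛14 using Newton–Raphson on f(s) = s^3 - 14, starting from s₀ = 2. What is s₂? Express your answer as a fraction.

f'(s) = 3s^2.
f(2) = -6, f'(2) = 12, so s₁ = 2 - (-6)/12 = 5/2.
f(5/2) = 13/8, f'(5/2) = 75/4, so s₂ = (5/2) - (13/8)/(75/4) = 181/75.

181/75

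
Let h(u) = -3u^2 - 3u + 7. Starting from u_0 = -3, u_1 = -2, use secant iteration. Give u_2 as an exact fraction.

h(-3) = -11, h(-2) = 1. u_2 = (-2) - 1·((-2) - (-3))/(1 - (-11)) = -25/12.

-25/12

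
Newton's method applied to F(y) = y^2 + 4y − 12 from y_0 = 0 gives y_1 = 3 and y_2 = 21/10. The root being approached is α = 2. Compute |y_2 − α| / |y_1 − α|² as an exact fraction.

1/10

y_1 − α = 3 − 2 = 1, so |y_1 − α| = 1.
y_2 − α = 21/10 − 2 = 1/10, so |y_2 − α| = 1/10.
|y_1 − α|² = 1.
Ratio = (1/10) / 1 = 1/10.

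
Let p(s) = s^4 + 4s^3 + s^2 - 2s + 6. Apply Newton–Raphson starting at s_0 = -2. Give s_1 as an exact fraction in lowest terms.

-9/5

p'(s) = 4s^3 + 12s^2 + 2s - 2.
p(-2) = -2, p'(-2) = 10, so s_1 = (-2) - (-2)/10 = -9/5.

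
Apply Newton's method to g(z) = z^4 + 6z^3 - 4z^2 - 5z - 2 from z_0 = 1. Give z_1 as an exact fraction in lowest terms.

13/9

g'(z) = 4z^3 + 18z^2 - 8z - 5.
g(1) = -4, g'(1) = 9, so z_1 = 1 - (-4)/9 = 13/9.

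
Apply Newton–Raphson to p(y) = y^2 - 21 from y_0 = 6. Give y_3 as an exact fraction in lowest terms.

970993/211888

p'(y) = 2y.
p(6) = 15, p'(6) = 12, so y_1 = 6 - 15/12 = 19/4.
p(19/4) = 25/16, p'(19/4) = 19/2, so y_2 = (19/4) - (25/16)/(19/2) = 697/152.
p(697/152) = 625/23104, p'(697/152) = 697/76, so y_3 = (697/152) - (625/23104)/(697/76) = 970993/211888.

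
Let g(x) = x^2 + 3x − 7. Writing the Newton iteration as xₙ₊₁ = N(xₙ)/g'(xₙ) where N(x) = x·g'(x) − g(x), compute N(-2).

11

g'(x) = 2x + 3.
N(x) = x·g'(x) − g(x) = x·(2x + 3) − (x^2 + 3x − 7) = x^2 + 7.
N(-2) = 11.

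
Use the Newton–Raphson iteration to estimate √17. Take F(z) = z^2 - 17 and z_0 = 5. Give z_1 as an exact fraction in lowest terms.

F'(z) = 2z.
F(5) = 8, F'(5) = 10, so z_1 = 5 - 8/10 = 21/5.

21/5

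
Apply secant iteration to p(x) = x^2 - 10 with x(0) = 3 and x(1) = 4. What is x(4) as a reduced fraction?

3488/1103

p(3) = -1, p(4) = 6. x(2) = 4 - 6·(4 - 3)/(6 - (-1)) = 22/7.
p(4) = 6, p(22/7) = -6/49. x(3) = (22/7) - (-6/49)·((22/7) - 4)/((-6/49) - 6) = 79/25.
p(22/7) = -6/49, p(79/25) = -9/625. x(4) = (79/25) - (-9/625)·((79/25) - (22/7))/((-9/625) - (-6/49)) = 3488/1103.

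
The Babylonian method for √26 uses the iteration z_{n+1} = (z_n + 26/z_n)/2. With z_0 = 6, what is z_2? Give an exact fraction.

1897/372

z_1 = (6 + 26/6)/2 = 31/6.
z_2 = (31/6 + 26/(31/6))/2 = 1897/372.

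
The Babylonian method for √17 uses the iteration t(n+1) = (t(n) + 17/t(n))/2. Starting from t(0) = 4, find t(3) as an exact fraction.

t(1) = (4 + 17/4)/2 = 33/8.
t(2) = (33/8 + 17/(33/8))/2 = 2177/528.
t(3) = (2177/528 + 17/(2177/528))/2 = 9478657/2298912.

9478657/2298912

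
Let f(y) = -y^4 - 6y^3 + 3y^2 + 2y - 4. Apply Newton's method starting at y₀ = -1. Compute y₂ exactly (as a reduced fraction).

f'(y) = -4y^3 - 18y^2 + 6y + 2.
f(-1) = 2, f'(-1) = -18, so y₁ = (-1) - 2/(-18) = -8/9.
f(-8/9) = 1196/6561, f'(-8/9) = -10750/729, so y₂ = (-8/9) - (1196/6561)/(-10750/729) = -14134/16125.

-14134/16125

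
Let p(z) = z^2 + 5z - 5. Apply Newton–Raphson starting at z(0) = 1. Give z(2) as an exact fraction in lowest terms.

281/329

p'(z) = 2z + 5.
p(1) = 1, p'(1) = 7, so z(1) = 1 - 1/7 = 6/7.
p(6/7) = 1/49, p'(6/7) = 47/7, so z(2) = (6/7) - (1/49)/(47/7) = 281/329.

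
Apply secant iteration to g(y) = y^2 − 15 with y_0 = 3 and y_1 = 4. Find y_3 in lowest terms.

213/55

g(3) = −6, g(4) = 1. y_2 = 4 − 1·(4 − 3)/(1 − (−6)) = 27/7.
g(4) = 1, g(27/7) = −6/49. y_3 = (27/7) − (−6/49)·((27/7) − 4)/((−6/49) − 1) = 213/55.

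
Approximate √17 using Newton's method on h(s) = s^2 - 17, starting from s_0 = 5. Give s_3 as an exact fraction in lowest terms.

187457/45465

h'(s) = 2s.
h(5) = 8, h'(5) = 10, so s_1 = 5 - 8/10 = 21/5.
h(21/5) = 16/25, h'(21/5) = 42/5, so s_2 = (21/5) - (16/25)/(42/5) = 433/105.
h(433/105) = 64/11025, h'(433/105) = 866/105, so s_3 = (433/105) - (64/11025)/(866/105) = 187457/45465.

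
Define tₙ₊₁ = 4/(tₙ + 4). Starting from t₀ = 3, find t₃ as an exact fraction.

32/39

t₁ = 4/(3 + 4) = 4/7.
t₂ = 4/(4/7 + 4) = 7/8.
t₃ = 4/(7/8 + 4) = 32/39.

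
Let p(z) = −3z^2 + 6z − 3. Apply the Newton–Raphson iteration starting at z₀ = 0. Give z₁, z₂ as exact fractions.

z₁ = 1/2, z₂ = 3/4

p'(z) = −6z + 6.
p(0) = −3, p'(0) = 6, so z₁ = 0 − (−3)/6 = 1/2.
p(1/2) = −3/4, p'(1/2) = 3, so z₂ = (1/2) − (−3/4)/3 = 3/4.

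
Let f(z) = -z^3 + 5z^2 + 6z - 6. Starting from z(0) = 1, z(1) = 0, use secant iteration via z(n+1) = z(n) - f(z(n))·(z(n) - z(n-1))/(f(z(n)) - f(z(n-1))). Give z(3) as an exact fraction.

25/36

f(1) = 4, f(0) = -6. z(2) = 0 - (-6)·(0 - 1)/((-6) - 4) = 3/5.
f(0) = -6, f(3/5) = -102/125. z(3) = (3/5) - (-102/125)·((3/5) - 0)/((-102/125) - (-6)) = 25/36.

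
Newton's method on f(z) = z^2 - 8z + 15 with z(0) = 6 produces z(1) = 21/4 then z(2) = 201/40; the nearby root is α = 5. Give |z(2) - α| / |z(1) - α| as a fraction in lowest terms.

z(1) - α = 21/4 - 5 = 1/4, so |z(1) - α| = 1/4.
z(2) - α = 201/40 - 5 = 1/40, so |z(2) - α| = 1/40.
Ratio = (1/40) / (1/4) = 1/10.

1/10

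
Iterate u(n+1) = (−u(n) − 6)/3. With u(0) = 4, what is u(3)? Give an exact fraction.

−46/27

u(1) = (−4 − 6)/3 = −10/3.
u(2) = (−(−10/3) − 6)/3 = −8/9.
u(3) = (−(−8/9) − 6)/3 = −46/27.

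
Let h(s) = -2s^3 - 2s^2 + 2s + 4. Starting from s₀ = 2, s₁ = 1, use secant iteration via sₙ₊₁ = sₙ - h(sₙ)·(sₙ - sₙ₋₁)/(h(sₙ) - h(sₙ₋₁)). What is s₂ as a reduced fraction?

10/9

h(2) = -16, h(1) = 2. s₂ = 1 - 2·(1 - 2)/(2 - (-16)) = 10/9.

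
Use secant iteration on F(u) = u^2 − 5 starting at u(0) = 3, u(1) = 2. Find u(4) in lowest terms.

F(3) = 4, F(2) = −1. u(2) = 2 − (−1)·(2 − 3)/((−1) − 4) = 11/5.
F(2) = −1, F(11/5) = −4/25. u(3) = (11/5) − (−4/25)·((11/5) − 2)/((−4/25) − (−1)) = 47/21.
F(11/5) = −4/25, F(47/21) = 4/441. u(4) = (47/21) − (4/441)·((47/21) − (11/5))/((4/441) − (−4/25)) = 521/233.

521/233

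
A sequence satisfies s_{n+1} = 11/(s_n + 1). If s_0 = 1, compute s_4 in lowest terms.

s_1 = 11/(1 + 1) = 11/2.
s_2 = 11/(11/2 + 1) = 22/13.
s_3 = 11/(22/13 + 1) = 143/35.
s_4 = 11/(143/35 + 1) = 385/178.

385/178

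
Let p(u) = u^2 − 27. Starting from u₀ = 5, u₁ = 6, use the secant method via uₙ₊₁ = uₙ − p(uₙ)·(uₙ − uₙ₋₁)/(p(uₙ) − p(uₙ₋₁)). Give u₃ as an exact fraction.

213/41

p(5) = −2, p(6) = 9. u₂ = 6 − 9·(6 − 5)/(9 − (−2)) = 57/11.
p(6) = 9, p(57/11) = −18/121. u₃ = (57/11) − (−18/121)·((57/11) − 6)/((−18/121) − 9) = 213/41.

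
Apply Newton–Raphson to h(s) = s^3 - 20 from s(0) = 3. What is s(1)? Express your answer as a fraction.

h'(s) = 3s^2.
h(3) = 7, h'(3) = 27, so s(1) = 3 - 7/27 = 74/27.

74/27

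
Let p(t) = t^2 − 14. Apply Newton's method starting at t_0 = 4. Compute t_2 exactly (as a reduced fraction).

449/120

p'(t) = 2t.
p(4) = 2, p'(4) = 8, so t_1 = 4 − 2/8 = 15/4.
p(15/4) = 1/16, p'(15/4) = 15/2, so t_2 = (15/4) − (1/16)/(15/2) = 449/120.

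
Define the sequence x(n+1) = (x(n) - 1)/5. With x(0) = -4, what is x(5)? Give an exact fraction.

x(1) = ((-4) - 1)/5 = -1.
x(2) = ((-1) - 1)/5 = -2/5.
x(3) = ((-2/5) - 1)/5 = -7/25.
x(4) = ((-7/25) - 1)/5 = -32/125.
x(5) = ((-32/125) - 1)/5 = -157/625.

-157/625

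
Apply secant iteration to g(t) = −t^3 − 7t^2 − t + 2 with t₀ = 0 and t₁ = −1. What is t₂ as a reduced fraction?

−2/5

g(0) = 2, g(−1) = −3. t₂ = (−1) − (−3)·((−1) − 0)/((−3) − 2) = −2/5.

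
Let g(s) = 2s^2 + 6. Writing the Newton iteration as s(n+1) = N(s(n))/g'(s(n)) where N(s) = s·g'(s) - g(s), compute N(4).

26

g'(s) = 4s.
N(s) = s·g'(s) - g(s) = s·(4s) - (2s^2 + 6) = 2s^2 - 6.
N(4) = 26.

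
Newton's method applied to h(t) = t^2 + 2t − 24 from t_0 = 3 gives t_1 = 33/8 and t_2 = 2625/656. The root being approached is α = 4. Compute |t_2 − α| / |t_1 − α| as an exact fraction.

t_1 − α = 33/8 − 4 = 1/8, so |t_1 − α| = 1/8.
t_2 − α = 2625/656 − 4 = 1/656, so |t_2 − α| = 1/656.
Ratio = (1/656) / (1/8) = 1/82.

1/82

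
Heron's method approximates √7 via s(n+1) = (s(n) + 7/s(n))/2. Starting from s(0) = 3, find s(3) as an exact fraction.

s(1) = (3 + 7/3)/2 = 8/3.
s(2) = (8/3 + 7/(8/3))/2 = 127/48.
s(3) = (127/48 + 7/(127/48))/2 = 32257/12192.

32257/12192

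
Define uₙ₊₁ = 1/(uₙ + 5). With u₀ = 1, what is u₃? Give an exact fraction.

u₁ = 1/(1 + 5) = 1/6.
u₂ = 1/(1/6 + 5) = 6/31.
u₃ = 1/(6/31 + 5) = 31/161.

31/161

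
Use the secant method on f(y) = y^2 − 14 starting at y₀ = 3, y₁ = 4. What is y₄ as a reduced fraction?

5272/1409

f(3) = −5, f(4) = 2. y₂ = 4 − 2·(4 − 3)/(2 − (−5)) = 26/7.
f(4) = 2, f(26/7) = −10/49. y₃ = (26/7) − (−10/49)·((26/7) − 4)/((−10/49) − 2) = 101/27.
f(26/7) = −10/49, f(101/27) = −5/729. y₄ = (101/27) − (−5/729)·((101/27) − (26/7))/((−5/729) − (−10/49)) = 5272/1409.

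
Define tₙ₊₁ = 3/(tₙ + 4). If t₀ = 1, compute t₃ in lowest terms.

69/107

t₁ = 3/(1 + 4) = 3/5.
t₂ = 3/(3/5 + 4) = 15/23.
t₃ = 3/(15/23 + 4) = 69/107.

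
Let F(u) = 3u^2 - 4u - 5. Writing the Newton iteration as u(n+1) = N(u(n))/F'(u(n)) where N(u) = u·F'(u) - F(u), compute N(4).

F'(u) = 6u - 4.
N(u) = u·F'(u) - F(u) = u·(6u - 4) - (3u^2 - 4u - 5) = 3u^2 + 5.
N(4) = 53.

53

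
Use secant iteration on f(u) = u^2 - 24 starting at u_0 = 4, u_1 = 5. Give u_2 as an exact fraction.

44/9

f(4) = -8, f(5) = 1. u_2 = 5 - 1·(5 - 4)/(1 - (-8)) = 44/9.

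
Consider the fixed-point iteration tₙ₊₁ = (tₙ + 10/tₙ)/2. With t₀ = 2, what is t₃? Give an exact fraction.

t₁ = (2 + 10/2)/2 = 7/2.
t₂ = (7/2 + 10/(7/2))/2 = 89/28.
t₃ = (89/28 + 10/(89/28))/2 = 15761/4984.

15761/4984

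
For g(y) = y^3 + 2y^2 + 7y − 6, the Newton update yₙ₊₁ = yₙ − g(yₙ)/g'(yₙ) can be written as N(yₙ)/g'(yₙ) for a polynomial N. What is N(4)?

166

g'(y) = 3y^2 + 4y + 7.
N(y) = y·g'(y) − g(y) = y·(3y^2 + 4y + 7) − (y^3 + 2y^2 + 7y − 6) = 2y^3 + 2y^2 + 6.
N(4) = 166.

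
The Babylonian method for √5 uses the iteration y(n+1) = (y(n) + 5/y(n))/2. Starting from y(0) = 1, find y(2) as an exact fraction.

y(1) = (1 + 5/1)/2 = 3.
y(2) = (3 + 5/3)/2 = 7/3.

7/3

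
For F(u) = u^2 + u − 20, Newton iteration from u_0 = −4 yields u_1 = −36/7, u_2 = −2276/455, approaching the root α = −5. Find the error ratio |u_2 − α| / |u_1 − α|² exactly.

7/65

u_1 − α = −36/7 − (−5) = −36/7 + 5 = −1/7, so |u_1 − α| = 1/7.
u_2 − α = −2276/455 − (−5) = −2276/455 + 5 = −1/455, so |u_2 − α| = 1/455.
|u_1 − α|² = 1/49.
Ratio = (1/455) / (1/49) = 7/65.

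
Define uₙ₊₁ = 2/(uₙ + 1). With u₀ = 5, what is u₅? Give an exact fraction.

18/19

u₁ = 2/(5 + 1) = 1/3.
u₂ = 2/(1/3 + 1) = 3/2.
u₃ = 2/(3/2 + 1) = 4/5.
u₄ = 2/(4/5 + 1) = 10/9.
u₅ = 2/(10/9 + 1) = 18/19.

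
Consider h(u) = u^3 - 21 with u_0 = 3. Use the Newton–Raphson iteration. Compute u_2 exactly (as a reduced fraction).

46559/16875

h'(u) = 3u^2.
h(3) = 6, h'(3) = 27, so u_1 = 3 - 6/27 = 25/9.
h(25/9) = 316/729, h'(25/9) = 625/27, so u_2 = (25/9) - (316/729)/(625/27) = 46559/16875.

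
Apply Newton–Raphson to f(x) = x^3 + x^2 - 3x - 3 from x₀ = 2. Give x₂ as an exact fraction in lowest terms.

f'(x) = 3x^2 + 2x - 3.
f(2) = 3, f'(2) = 13, so x₁ = 2 - 3/13 = 23/13.
f(23/13) = 792/2197, f'(23/13) = 1678/169, so x₂ = (23/13) - (792/2197)/(1678/169) = 18901/10907.

18901/10907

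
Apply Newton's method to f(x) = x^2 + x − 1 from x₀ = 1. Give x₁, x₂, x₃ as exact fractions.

x₁ = 2/3, x₂ = 13/21, x₃ = 610/987

f'(x) = 2x + 1.
f(1) = 1, f'(1) = 3, so x₁ = 1 − 1/3 = 2/3.
f(2/3) = 1/9, f'(2/3) = 7/3, so x₂ = (2/3) − (1/9)/(7/3) = 13/21.
f(13/21) = 1/441, f'(13/21) = 47/21, so x₃ = (13/21) − (1/441)/(47/21) = 610/987.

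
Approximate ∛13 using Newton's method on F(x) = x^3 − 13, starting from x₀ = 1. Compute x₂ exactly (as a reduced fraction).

F'(x) = 3x^2.
F(1) = −12, F'(1) = 3, so x₁ = 1 − (−12)/3 = 5.
F(5) = 112, F'(5) = 75, so x₂ = 5 − 112/75 = 263/75.

263/75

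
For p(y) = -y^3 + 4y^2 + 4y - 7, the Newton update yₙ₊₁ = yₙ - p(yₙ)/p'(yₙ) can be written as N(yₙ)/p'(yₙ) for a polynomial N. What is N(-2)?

39

p'(y) = -3y^2 + 8y + 4.
N(y) = y·p'(y) - p(y) = y·(-3y^2 + 8y + 4) - (-y^3 + 4y^2 + 4y - 7) = -2y^3 + 4y^2 + 7.
N(-2) = 39.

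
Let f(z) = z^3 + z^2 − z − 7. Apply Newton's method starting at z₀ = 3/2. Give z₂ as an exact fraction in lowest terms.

f'(z) = 3z^2 + 2z − 1.
f(3/2) = −23/8, f'(3/2) = 35/4, so z₁ = (3/2) − (−23/8)/(35/4) = 64/35.
f(64/35) = 26979/42875, f'(64/35) = 15543/1225, so z₂ = (64/35) − (26979/42875)/(15543/1225) = 322591/181335.

322591/181335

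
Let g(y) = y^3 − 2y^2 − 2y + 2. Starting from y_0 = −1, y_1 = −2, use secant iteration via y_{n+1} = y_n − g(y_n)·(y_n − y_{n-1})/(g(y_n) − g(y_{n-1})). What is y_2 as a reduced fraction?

g(−1) = 1, g(−2) = −10. y_2 = (−2) − (−10)·((−2) − (−1))/((−10) − 1) = −12/11.

−12/11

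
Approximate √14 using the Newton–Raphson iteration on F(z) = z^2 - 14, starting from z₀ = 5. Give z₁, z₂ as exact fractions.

z₁ = 39/10, z₂ = 2921/780

F'(z) = 2z.
F(5) = 11, F'(5) = 10, so z₁ = 5 - 11/10 = 39/10.
F(39/10) = 121/100, F'(39/10) = 39/5, so z₂ = (39/10) - (121/100)/(39/5) = 2921/780.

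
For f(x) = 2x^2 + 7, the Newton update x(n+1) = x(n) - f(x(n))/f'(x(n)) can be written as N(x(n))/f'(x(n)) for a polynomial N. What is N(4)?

f'(x) = 4x.
N(x) = x·f'(x) - f(x) = x·(4x) - (2x^2 + 7) = 2x^2 - 7.
N(4) = 25.

25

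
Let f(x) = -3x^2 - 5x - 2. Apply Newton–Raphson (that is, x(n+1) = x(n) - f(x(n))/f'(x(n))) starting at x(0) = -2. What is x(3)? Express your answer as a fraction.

f'(x) = -6x - 5.
f(-2) = -4, f'(-2) = 7, so x(1) = (-2) - (-4)/7 = -10/7.
f(-10/7) = -48/49, f'(-10/7) = 25/7, so x(2) = (-10/7) - (-48/49)/(25/7) = -202/175.
f(-202/175) = -6912/30625, f'(-202/175) = 337/175, so x(3) = (-202/175) - (-6912/30625)/(337/175) = -61162/58975.

-61162/58975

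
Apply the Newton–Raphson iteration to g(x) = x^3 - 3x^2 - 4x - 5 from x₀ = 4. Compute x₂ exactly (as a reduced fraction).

g'(x) = 3x^2 - 6x - 4.
g(4) = -5, g'(4) = 20, so x₁ = 4 - (-5)/20 = 17/4.
g(17/4) = 37/64, g'(17/4) = 395/16, so x₂ = (17/4) - (37/64)/(395/16) = 3339/790.

3339/790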